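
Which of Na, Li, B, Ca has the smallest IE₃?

IE_3 is the cost of taking one more electron from the +2 cation: Na²⁺ is already 1 electron into the core; Li²⁺ is already 1 electron into the core; B²⁺ still has 1 valence electron; Ca²⁺ is the bare [Ar] core.
Breaking into a closed-shell core is much more expensive than removing a leftover valence electron — Ca, Na and Li have the largest IE_3 here.
The numbers (kJ/mol): Na 6910, Li 11815, B 3660, Ca 4912.
Overall IE_3 order: B < Ca < Na < Li.

B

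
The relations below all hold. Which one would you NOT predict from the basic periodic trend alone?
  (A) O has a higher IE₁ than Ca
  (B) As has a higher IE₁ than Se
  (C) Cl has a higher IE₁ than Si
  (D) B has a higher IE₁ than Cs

The general trend: IE₁ increases across a period and decreases down a group.
(A) O (period 2, group 16) vs Ca (period 4, group 2): the stated order agrees with the simple trend.
(B) As (period 4, group 15) vs Se (period 4, group 16): the stated order contradicts the simple trend.
(C) Cl (period 3, group 17) vs Si (period 3, group 14): the stated order agrees with the simple trend.
(D) B (period 2, group 13) vs Cs (period 6, group 1): the stated order agrees with the simple trend.
The exception is (B): Se (4p⁴) ionizes more easily than half-filled As (4p³).

(B)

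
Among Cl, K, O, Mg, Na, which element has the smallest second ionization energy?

Mg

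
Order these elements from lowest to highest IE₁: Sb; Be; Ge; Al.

Al < Ge < Sb < Be

Be is in period 2, group 2; Al is in period 3, group 13; Ge is in period 4, group 14; Sb is in period 5, group 15.
First ionization energy rises across a period (greater Z_eff holds electrons more tightly) and falls down a group (valence electrons are farther from the nucleus).
These sit on a diagonal, where the across-period and down-group effects partly cancel.
Ge > Al: period and group pull opposite ways; the across-period shift dominates (762 vs 578 kJ/mol).
Sb > Ge: the two effects oppose for this pair; the across-period effect wins (831 vs 762 kJ/mol).
Be > Sb: the two effects oppose for this pair; the down-group effect wins (900 vs 831 kJ/mol).
Approximate values (kJ/mol): Be 900, Al 578, Ge 762, Sb 831.
So from lowest to highest: Al < Ge < Sb < Be.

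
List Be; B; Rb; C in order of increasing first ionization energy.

Be is in period 2, group 2; B is in period 2, group 13; C is in period 2, group 14; Rb is in period 5, group 1.
Across a period the outer electron is held more tightly (higher IE₁); down a group it sits in a higher shell, more shielded, and comes off more easily.
Here both period and group differ, so the two effects have to be weighed against each other.
B > Rb: both effects reinforce here, so B is clearly the higher of the two.
Be > B: this pair runs against the simple trend — see the exception note.
C > Be: C lies to the right of Be in period 2, so the across-period effect alone puts C higher.
Note the exception: Be has a higher first ionization energy than B, contrary to the simple trend — removing B's lone 2p electron is easier than breaking Be's filled 2s².
Tabulated first ionization energy (kJ/mol): Be 900, B 801, C 1086, Rb 403.
So from lowest to highest: Rb < B < Be < C.

Rb, B, Be, C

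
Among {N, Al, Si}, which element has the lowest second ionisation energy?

IE_2 is the cost of taking one more electron from the +1 cation: N⁺ still has 4 valence electrons; Al⁺ still has 2 valence electrons; Si⁺ still has 3 valence electrons.
All are still removing valence electrons, so compare the +1 ions as you would atoms: IE_2 generally rises across a period (higher Z_eff) and falls down a group (larger shell), subject to the usual subshell exceptions.
Valence configurations: N⁺ [He]2s²2p², Al⁺ [Ne]3s², Si⁺ [Ne]3s²3p¹.
Si⁺ loses a lone 3p electron whereas Al⁺ must break into a filled 3s² pair, so IE_2(Al) > IE_2(Si) even though Si has the higher nuclear charge.
Approximate IE_2 values (kJ/mol): N 2856, Al 1817, Si 1577.
Overall IE_2 order: Si < Al < N.

Si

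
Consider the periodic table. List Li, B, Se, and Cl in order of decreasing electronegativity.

Li is in period 2, group 1; B is in period 2, group 13; Cl is in period 3, group 17; Se is in period 4, group 16.
EN rises left→right (higher Z_eff, smaller atoms) and falls top→bottom (larger, more shielded atoms).
These span different periods and groups, so the two trends combine.
B > Li: both are in period 2; the period trend gives B the larger value.
Se > B: the two effects oppose for this pair; the across-period effect wins (2.55 vs 2.04).
Cl > Se: relative to Se, both the across-period and down-group shifts push Cl's electronegativity up.
Approximate values (Pauling): Li 0.98, B 2.04, Cl 3.16, Se 2.55.
So from highest to lowest: Cl > Se > B > Li.

Cl, Se, B, Li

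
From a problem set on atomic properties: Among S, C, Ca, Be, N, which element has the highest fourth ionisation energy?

Be

Consider each +3 ion: S³⁺ still has 3 valence electrons; C³⁺ still has 1 valence electron; Ca³⁺ is already 1 electron into the core; Be³⁺ is already 1 electron into the core; N³⁺ still has 2 valence electrons.
Usually core removal costs more than valence removal, but here the competition is close: a tightly held n=2 valence electron can cost more to remove than an n=3 core electron, so the actual values have to decide it.
Valence configurations: S³⁺ [Ne]3s²3p¹, C³⁺ [He]2s¹, N³⁺ [He]2s².
Tabulated IE_4 (kJ/mol): S 4556, C 6223, Ca 6491, Be 21007, N 7475.
Hence IE_4: S < C < Ca < N < Be.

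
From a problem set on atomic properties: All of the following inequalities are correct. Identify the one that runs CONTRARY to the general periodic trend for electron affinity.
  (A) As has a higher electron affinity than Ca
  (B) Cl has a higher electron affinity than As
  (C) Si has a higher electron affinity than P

The general trend: electron affinity increases across a period and decreases down a group.
(A) As (period 4, group 15) vs Ca (period 4, group 2): the stated order agrees with the simple trend.
(B) Cl (period 3, group 17) vs As (period 4, group 15): the stated order agrees with the simple trend.
(C) Si (period 3, group 14) vs P (period 3, group 15): the stated order contradicts the simple trend.
The exception is (C): adding an electron to P's half-filled 3p³ is unfavourable, so Si (3p²) has the more exothermic EA.

(C)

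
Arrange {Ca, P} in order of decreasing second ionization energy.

P > Ca

After 1 electron has been removed, what remains? Ca⁺ still has 1 valence electron; P⁺ still has 4 valence electrons.
All are still removing valence electrons, so compare the +1 ions as you would atoms: IE_2 generally rises across a period (higher Z_eff) and falls down a group (larger shell), subject to the usual subshell exceptions.
Valence configurations: Ca⁺ [Ar]4s¹, P⁺ [Ne]3s²3p².
Approximate IE_2 values (kJ/mol): Ca 1145, P 1907.
Overall IE_2 order: Ca < P.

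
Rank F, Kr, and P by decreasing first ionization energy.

F, Kr, P

F is in period 2, group 17; P is in period 3, group 15; Kr is in period 4, group 18.
Removing the outermost electron gets harder across a period and easier down a group.
These span different periods and groups, so the two trends combine.
Kr > P: period and group pull opposite ways; the across-period shift dominates (1351 vs 1012 kJ/mol).
F > Kr: period and group pull opposite ways; the down-group shift dominates (1681 vs 1351 kJ/mol).
For reference (kJ/mol): F 1681, P 1012, Kr 1351.
So from highest to lowest: F > Kr > P.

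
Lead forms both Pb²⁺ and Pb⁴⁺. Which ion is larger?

Both ions have Z = 82 protons, but Pb⁴⁺ has lost more electrons, so its remaining electrons feel a larger effective nuclear charge per electron and are pulled in more tightly.
Higher positive charge → smaller ion, so Pb²⁺ > Pb⁴⁺.

Pb²⁺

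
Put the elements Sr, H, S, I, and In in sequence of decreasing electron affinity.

H is in period 1, group 1; S is in period 3, group 16; Sr is in period 5, group 2; In is in period 5, group 13; I is in period 5, group 17.
EA tends to increase across a period and decrease down a group, though the pattern is less regular than for IE or radius.
These span different periods and groups, so the two trends combine.
In > Sr: both are in period 5; the period trend gives In the larger value.
H > In: the two effects oppose for this pair; the down-group effect wins (73 vs 29 kJ/mol).
S > H: period and group pull opposite ways; the across-period shift dominates (200 vs 73 kJ/mol).
I > S: period and group pull opposite ways; the across-period shift dominates (295 vs 200 kJ/mol).
Tabulated electron affinity (kJ/mol): H 73, S 200, Sr 5, In 29, I 295.
So from highest to lowest: I > S > H > In > Sr.

I, S, H, In, Sr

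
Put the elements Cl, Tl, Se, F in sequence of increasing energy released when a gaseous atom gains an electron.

Tl, Se, F, Cl

F is in period 2, group 17; Cl is in period 3, group 17; Se is in period 4, group 16; Tl is in period 6, group 13.
Electron affinity generally becomes more exothermic across a period toward the halogens and less exothermic down a group.
These span different periods and groups, so the two trends combine.
Se > Tl: relative to Tl, both the across-period and down-group shifts push Se's electron affinity up.
F > Se: relative to Se, both the across-period and down-group shifts push F's electron affinity up.
Cl > F: this pair runs against the simple trend — see the exception note.
Note the exception: Cl has a higher electron affinity than F, contrary to the simple trend — F's small 2p subshell makes the incoming electron feel strong e⁻–e⁻ repulsion, so Cl actually releases more energy on gaining an electron.
For reference (kJ/mol): F 328, Cl 349, Se 195, Tl 19.
So from lowest to highest: Tl < Se < F < Cl.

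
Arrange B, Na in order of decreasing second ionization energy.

Na > B

The second ionization energy removes an electron from the +1 ion. For each element: B⁺ still has 2 valence electrons; Na⁺ is the bare [Ne] core.
Pulling an electron out of a noble-gas core costs far more than removing a remaining valence electron, so Na sits at the high end of IE_2.
Approximate IE_2 values (kJ/mol): B 2427, Na 4562.
So the second ionization energies run B < Na.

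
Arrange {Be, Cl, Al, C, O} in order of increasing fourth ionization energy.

Consider each +3 ion: Be³⁺ is already 1 electron into the core; Cl³⁺ still has 4 valence electrons; Al³⁺ is the bare [Ne] core; C³⁺ still has 1 valence electron; O³⁺ still has 3 valence electrons.
Breaking into a closed-shell core is much more expensive than removing a leftover valence electron — Al and Be have the largest IE_4 here.
Valence configurations: Cl³⁺ [Ne]3s²3p², C³⁺ [He]2s¹, O³⁺ [He]2s²2p¹.
Approximate IE_4 values (kJ/mol): Be 21007, Cl 5159, Al 11577, C 6223, O 7469.
Hence IE_4: Cl < C < O < Al < Be.

Cl < C < O < Al < Be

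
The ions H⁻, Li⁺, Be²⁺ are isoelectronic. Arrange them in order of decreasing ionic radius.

H⁻ > Li⁺ > Be²⁺

All of these have 2 electrons, so size is governed by nuclear charge alone: the more protons, the stronger the pull on the same electron cloud, and the smaller the ion.
Nuclear charges: Be²⁺ (Z=4), Li⁺ (Z=3), H⁻ (Z=1).
Largest to smallest: H⁻ > Li⁺ > Be²⁺.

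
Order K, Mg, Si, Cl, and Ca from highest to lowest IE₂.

After 1 electron has been removed, what remains? K⁺ is the bare [Ar] core; Mg⁺ still has 1 valence electron; Si⁺ still has 3 valence electrons; Cl⁺ still has 6 valence electrons; Ca⁺ still has 1 valence electron.
Breaking into a closed-shell core is much more expensive than removing a leftover valence electron — K has the largest IE_2 here.
Valence configurations: Mg⁺ [Ne]3s¹, Si⁺ [Ne]3s²3p¹, Cl⁺ [Ne]3s²3p⁴, Ca⁺ [Ar]4s¹.
The numbers (kJ/mol): K 3052, Mg 1451, Si 1577, Cl 2298, Ca 1145.
Overall IE_2 order: Ca < Mg < Si < Cl < K.

K, Cl, Si, Mg, Ca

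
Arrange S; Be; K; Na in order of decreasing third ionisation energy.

IE_3 is the cost of taking one more electron from the +2 cation: S²⁺ still has 4 valence electrons; Be²⁺ is the bare [He] core; K²⁺ is already 1 electron into the core; Na²⁺ is already 1 electron into the core.
Pulling an electron out of a noble-gas core costs far more than removing a remaining valence electron, so K, Na and Be sit at the high end of IE_3.
Approximate IE_3 values (kJ/mol): S 3357, Be 14849, K 4420, Na 6910.
So the third ionization energies run S < K < Na < Be.

Be > Na > K > S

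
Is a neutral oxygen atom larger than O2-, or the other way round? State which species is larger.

Forming O2- adds 2 electrons to O. More electron–electron repulsion in the same shell, with unchanged nuclear charge, lets the cloud expand.
An anion is larger than its parent atom: O2- > O.

O2-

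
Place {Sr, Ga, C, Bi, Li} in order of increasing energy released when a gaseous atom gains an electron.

Sr < Ga < Li < Bi < C

Li is in period 2, group 1; C is in period 2, group 14; Ga is in period 4, group 13; Sr is in period 5, group 2; Bi is in period 6, group 15.
Adding an electron releases more energy for atoms nearer the top right (short of the noble gases).
These span different periods and groups, so the two trends combine.
Ga > Sr: both effects reinforce here, so Ga is clearly the higher of the two.
Li > Ga: period and group pull opposite ways; the down-group shift dominates (60 vs 29 kJ/mol).
Bi > Li: period and group pull opposite ways; the across-period shift dominates (91 vs 60 kJ/mol).
C > Bi: period and group pull opposite ways; the down-group shift dominates (122 vs 91 kJ/mol).
Tabulated electron affinity (kJ/mol): Li 60, C 122, Ga 29, Sr 5, Bi 91.
So from lowest to highest: Sr < Ga < Li < Bi < C.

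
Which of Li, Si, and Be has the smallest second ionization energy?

The second ionization energy removes an electron from the +1 ion. For each element: Li⁺ is the bare [He] core; Si⁺ still has 3 valence electrons; Be⁺ still has 1 valence electron.
Core electrons are held far more tightly than valence electrons, so Li tops the IE_2 order.
Valence configurations: Si⁺ [Ne]3s²3p¹, Be⁺ [He]2s¹.
Tabulated IE_2 (kJ/mol): Li 7298, Si 1577, Be 1757.
So the second ionization energies run Si < Be < Li.

Si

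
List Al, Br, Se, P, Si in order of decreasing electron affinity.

Br > Se > Si > P > Al

Atoms with high Z_eff and room in the valence shell (especially the halogens) have the most exothermic electron affinities.
Neither a single period nor a single group — weigh both effects.
P > Al: both are in period 3; the period trend gives P the larger value.
Si > P: this pair runs against the simple trend — see the exception note.
Se > Si: period and group pull opposite ways; the across-period shift dominates (195 vs 134 kJ/mol).
Br > Se: both are in period 4; the period trend gives Br the larger value.
Note the exception: Si has a higher electron affinity than P, contrary to the simple trend — adding an electron to P's half-filled 3p³ is unfavourable, so Si (3p²) has the more exothermic EA.
Tabulated electron affinity (kJ/mol): Al 42, Si 134, P 72, Se 195, Br 325.
So from highest to lowest: Br > Se > Si > P > Al.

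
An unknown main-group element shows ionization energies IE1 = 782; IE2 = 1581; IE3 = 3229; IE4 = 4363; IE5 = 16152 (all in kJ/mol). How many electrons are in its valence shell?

Look for the largest jump between consecutive ionization energies: IE5/IE4 ≈ 3.7, far larger than any earlier ratio.
That jump marks the point where a core electron is being removed. So the atom has 4 valence electrons.

4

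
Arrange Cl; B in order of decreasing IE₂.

B > Cl

The second ionization energy removes an electron from the +1 ion. For each element: Cl⁺ still has 6 valence electrons; B⁺ still has 2 valence electrons.
All are still removing valence electrons, so compare the +1 ions as you would atoms: IE_2 generally rises across a period (higher Z_eff) and falls down a group (larger shell), subject to the usual subshell exceptions.
Valence configurations: Cl⁺ [Ne]3s²3p⁴, B⁺ [He]2s².
The numbers (kJ/mol): Cl 2298, B 2427.
Hence IE_2: Cl < B.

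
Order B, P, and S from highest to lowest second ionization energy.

The second ionization energy removes an electron from the +1 ion. For each element: B⁺ still has 2 valence electrons; P⁺ still has 4 valence electrons; S⁺ still has 5 valence electrons.
All are still removing valence electrons, so compare the +1 ions as you would atoms: IE_2 generally rises across a period (higher Z_eff) and falls down a group (larger shell), subject to the usual subshell exceptions.
Valence configurations: B⁺ [He]2s², P⁺ [Ne]3s²3p², S⁺ [Ne]3s²3p³.
The numbers (kJ/mol): B 2427, P 1907, S 2252.
So the second ionization energies run P < S < B.

B > S > P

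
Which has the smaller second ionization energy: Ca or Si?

Ca

IE_2 is the cost of taking one more electron from the +1 cation: Ca⁺ still has 1 valence electron; Si⁺ still has 3 valence electrons.
All are still removing valence electrons, so compare the +1 ions as you would atoms: IE_2 generally rises across a period (higher Z_eff) and falls down a group (larger shell), subject to the usual subshell exceptions.
Valence configurations: Ca⁺ [Ar]4s¹, Si⁺ [Ne]3s²3p¹.
The numbers (kJ/mol): Ca 1145, Si 1577.
So the second ionization energies run Ca < Si.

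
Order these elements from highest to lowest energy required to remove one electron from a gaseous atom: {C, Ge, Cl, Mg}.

Cl > C > Ge > Mg

C is in period 2, group 14; Mg is in period 3, group 2; Cl is in period 3, group 17; Ge is in period 4, group 14.
Removing the outermost electron gets harder across a period and easier down a group.
Neither a single period nor a single group — weigh both effects.
Ge > Mg: the two effects oppose for this pair; the across-period effect wins (762 vs 738 kJ/mol).
C > Ge: C sits above Ge in group 14, so the down-group effect alone puts C higher.
Cl > C: the two effects oppose for this pair; the across-period effect wins (1251 vs 1086 kJ/mol).
Approximate values (kJ/mol): C 1086, Mg 738, Cl 1251, Ge 762.
So from highest to lowest: Cl > C > Ge > Mg.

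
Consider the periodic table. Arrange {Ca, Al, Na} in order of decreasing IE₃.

Na > Ca > Al

Consider each +2 ion: Ca²⁺ is the bare [Ar] core; Al²⁺ still has 1 valence electron; Na²⁺ is already 1 electron into the core.
Breaking into a closed-shell core is much more expensive than removing a leftover valence electron — Ca and Na have the largest IE_3 here.
Approximate IE_3 values (kJ/mol): Ca 4912, Al 2745, Na 6910.
Overall IE_3 order: Al < Ca < Na.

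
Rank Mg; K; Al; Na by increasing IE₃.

Al < K < Na < Mg

IE_3 is the cost of taking one more electron from the +2 cation: Mg²⁺ is the bare [Ne] core; K²⁺ is already 1 electron into the core; Al²⁺ still has 1 valence electron; Na²⁺ is already 1 electron into the core.
Pulling an electron out of a noble-gas core costs far more than removing a remaining valence electron, so K, Na and Mg sit at the high end of IE_3.
The numbers (kJ/mol): Mg 7733, K 4420, Al 2745, Na 6910.
So the third ionization energies run Al < K < Na < Mg.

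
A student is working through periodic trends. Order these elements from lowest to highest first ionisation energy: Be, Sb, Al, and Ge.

Al, Ge, Sb, Be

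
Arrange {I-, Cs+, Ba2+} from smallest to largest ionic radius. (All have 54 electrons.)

All of these have 54 electrons, so size is governed by nuclear charge alone: the more protons, the stronger the pull on the same electron cloud, and the smaller the ion.
Nuclear charges: Ba2+ (Z=56), Cs+ (Z=55), I- (Z=53).
Smallest to largest: Ba2+ < Cs+ < I-.

Ba2+ < Cs+ < I-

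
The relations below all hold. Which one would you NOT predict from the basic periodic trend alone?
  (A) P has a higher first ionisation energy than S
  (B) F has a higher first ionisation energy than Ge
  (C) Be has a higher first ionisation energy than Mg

(A)

The general trend: first ionisation energy increases across a period and decreases down a group.
(A) P (period 3, group 15) vs S (period 3, group 16): the stated order contradicts the simple trend.
(B) F (period 2, group 17) vs Ge (period 4, group 14): the stated order agrees with the simple trend.
(C) Be (period 2, group 2) vs Mg (period 3, group 2): the stated order agrees with the simple trend.
The exception is (A): S (3p⁴) ionizes more easily than half-filled P (3p³) because the paired 3p electron in S is pushed out by e⁻–e⁻ repulsion.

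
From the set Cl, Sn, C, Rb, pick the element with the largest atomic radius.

Rb

C is in period 2, group 14; Cl is in period 3, group 17; Rb is in period 5, group 1; Sn is in period 5, group 14.
Atomic radius shrinks across a period as nuclear charge pulls the same shell inward, and grows down a group as new shells are added.
These span different periods and groups, so the two trends combine.
Cl > C: the two effects oppose for this pair; the down-group effect wins (99 vs 75 pm).
Sn > Cl: both effects reinforce here, so Sn is clearly the larger of the two.
Rb > Sn: Rb lies to the left of Sn in period 5, so the across-period effect alone puts Rb larger.
For reference (pm): C 75, Cl 99, Rb 210, Sn 140.
The largest atomic radius among these belongs to Rb.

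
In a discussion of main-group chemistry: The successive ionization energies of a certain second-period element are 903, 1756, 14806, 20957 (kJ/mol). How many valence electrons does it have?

2

Look for the largest jump between consecutive ionization energies: IE3/IE2 ≈ 8.4, far larger than any earlier ratio.
That jump marks the point where a core electron is being removed. So the atom has 2 valence electrons.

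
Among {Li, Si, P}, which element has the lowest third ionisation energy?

P

IE_3 is the cost of taking one more electron from the +2 cation: Li²⁺ is already 1 electron into the core; Si²⁺ still has 2 valence electrons; P²⁺ still has 3 valence electrons.
Pulling an electron out of a noble-gas core costs far more than removing a remaining valence electron, so Li sits at the high end of IE_3.
Valence configurations: Si²⁺ [Ne]3s², P²⁺ [Ne]3s²3p¹.
P²⁺ loses a lone 3p electron whereas Si²⁺ must break into a filled 3s² pair, so IE_3(Si) > IE_3(P) even though P has the higher nuclear charge.
Approximate IE_3 values (kJ/mol): Li 11815, Si 3232, P 2914.
Hence IE_3: P < Si < Li.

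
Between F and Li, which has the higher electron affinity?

F

Li is in period 2, group 1; F is in period 2, group 17.
Adding an electron releases more energy for atoms nearer the top right (short of the noble gases).
All lie in period 2, so electron affinity increases left to right.
So F has the higher electron affinity (F > Li).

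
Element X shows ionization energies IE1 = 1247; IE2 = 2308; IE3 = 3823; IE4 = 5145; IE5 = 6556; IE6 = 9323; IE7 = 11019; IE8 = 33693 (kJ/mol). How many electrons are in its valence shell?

7

Look for the largest jump between consecutive ionization energies: IE8/IE7 ≈ 3.1, far larger than any earlier ratio.
That jump marks the point where a core electron is being removed. So the atom has 7 valence electrons.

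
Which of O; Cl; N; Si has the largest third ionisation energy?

O

IE_3 is the cost of taking one more electron from the +2 cation: O²⁺ still has 4 valence electrons; Cl²⁺ still has 5 valence electrons; N²⁺ still has 3 valence electrons; Si²⁺ still has 2 valence electrons.
All are still removing valence electrons, so compare the +2 ions as you would atoms: IE_3 generally rises across a period (higher Z_eff) and falls down a group (larger shell), subject to the usual subshell exceptions.
Valence configurations: O²⁺ [He]2s²2p², Cl²⁺ [Ne]3s²3p³, N²⁺ [He]2s²2p¹, Si²⁺ [Ne]3s².
Approximate IE_3 values (kJ/mol): O 5300, Cl 3822, N 4578, Si 3232.
Overall IE_3 order: Si < Cl < N < O.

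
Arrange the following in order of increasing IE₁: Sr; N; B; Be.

Sr < B < Be < N

Be is in period 2, group 2; B is in period 2, group 13; N is in period 2, group 15; Sr is in period 5, group 2.
Across a period the outer electron is held more tightly (higher IE₁); down a group it sits in a higher shell, more shielded, and comes off more easily.
Neither a single period nor a single group — weigh both effects.
B > Sr: relative to Sr, both the across-period and down-group shifts push B's first ionization energy up.
Be > B: this pair runs against the simple trend — see the exception note.
N > Be: N lies to the right of Be in period 2, so the across-period effect alone puts N higher.
Note the exception: Be has a higher first ionization energy than B, contrary to the simple trend — removing B's lone 2p electron is easier than breaking Be's filled 2s².
Approximate values (kJ/mol): Be 900, B 801, N 1402, Sr 550.
So from lowest to highest: Sr < B < Be < N.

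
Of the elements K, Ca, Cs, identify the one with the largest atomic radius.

K is in period 4, group 1; Ca is in period 4, group 2; Cs is in period 6, group 1.
Across a period the added protons contract the valence shell; down a group each new principal shell makes the atom larger.
Here both period and group differ, so the two effects have to be weighed against each other.
K > Ca: both are in period 4; the period trend gives K the larger value.
Cs > K: they share group 1; the group trend gives Cs the larger value.
For reference (pm): K 196, Ca 171, Cs 232.
The largest atomic radius among these belongs to Cs.

Cs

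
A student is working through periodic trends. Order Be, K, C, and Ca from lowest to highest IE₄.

K, C, Ca, Be

Consider each +3 ion: Be³⁺ is already 1 electron into the core; K³⁺ is already 2 electrons into the core; C³⁺ still has 1 valence electron; Ca³⁺ is already 1 electron into the core.
Usually core removal costs more than valence removal, but here the competition is close: a tightly held n=2 valence electron can cost more to remove than an n=3 core electron, so the actual values have to decide it.
The numbers (kJ/mol): Be 21007, K 5877, C 6223, Ca 6491.
Hence IE_4: K < C < Ca < Be.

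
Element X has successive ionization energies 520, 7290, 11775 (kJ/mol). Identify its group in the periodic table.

Group 1

Look for the largest jump between consecutive ionization energies: IE2/IE1 ≈ 14.0, far larger than any earlier ratio.
That jump marks the point where a core electron is being removed. So the atom has 1 valence electron.
A main-group element with 1 valence electron is in group 1.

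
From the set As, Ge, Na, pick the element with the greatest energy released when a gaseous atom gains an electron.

Na is in period 3, group 1; Ge is in period 4, group 14; As is in period 4, group 15.
EA tends to increase across a period and decrease down a group, though the pattern is less regular than for IE or radius.
Neither a single period nor a single group — weigh both effects.
As > Na: the two effects oppose for this pair; the across-period effect wins (78 vs 53 kJ/mol).
Ge > As: this pair runs against the simple trend — see the exception note.
Note the exception: Ge has a higher electron affinity than As, contrary to the simple trend — adding an electron to As's half-filled 4p³ is unfavourable, so Ge (4p²) has the more exothermic EA.
For reference (kJ/mol): Na 53, Ge 119, As 78.
The greatest energy released when a gaseous atom gains an electron among these belongs to Ge.

Ge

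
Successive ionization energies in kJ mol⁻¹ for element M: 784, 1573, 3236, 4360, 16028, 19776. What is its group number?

Look for the largest jump between consecutive ionization energies: IE5/IE4 ≈ 3.7, far larger than any earlier ratio.
That jump marks the point where a core electron is being removed. So the atom has 4 valence electrons.
A main-group element with 4 valence electrons is in group 14.

Group 14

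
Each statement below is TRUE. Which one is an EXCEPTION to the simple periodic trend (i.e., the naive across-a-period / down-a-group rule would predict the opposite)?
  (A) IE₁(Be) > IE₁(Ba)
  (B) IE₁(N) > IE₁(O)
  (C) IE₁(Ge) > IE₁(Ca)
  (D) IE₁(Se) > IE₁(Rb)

The general trend: first ionization energy increases across a period and decreases down a group.
(A) Be (period 2, group 2) vs Ba (period 6, group 2): the stated order agrees with the simple trend.
(B) N (period 2, group 15) vs O (period 2, group 16): the stated order contradicts the simple trend.
(C) Ge (period 4, group 14) vs Ca (period 4, group 2): the stated order agrees with the simple trend.
(D) Se (period 4, group 16) vs Rb (period 5, group 1): the stated order agrees with the simple trend.
The exception is (B): pairing an electron in O's 2p⁴ costs repulsion energy, so O ionizes more easily than half-filled N (2p³).

(B)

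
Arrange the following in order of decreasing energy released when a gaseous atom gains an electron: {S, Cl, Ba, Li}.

Cl > S > Li > Ba

Li is in period 2, group 1; S is in period 3, group 16; Cl is in period 3, group 17; Ba is in period 6, group 2.
Electron affinity generally becomes more exothermic across a period toward the halogens and less exothermic down a group.
Neither a single period nor a single group — weigh both effects.
Li > Ba: the two effects oppose for this pair; the down-group effect wins (60 vs 14 kJ/mol).
S > Li: the two effects oppose for this pair; the across-period effect wins (200 vs 60 kJ/mol).
Cl > S: both are in period 3; the period trend gives Cl the larger value.
For reference (kJ/mol): Li 60, S 200, Cl 349, Ba 14.
So from highest to lowest: Cl > S > Li > Ba.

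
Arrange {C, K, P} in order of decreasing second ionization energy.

K > C > P

The second ionization energy removes an electron from the +1 ion. For each element: C⁺ still has 3 valence electrons; K⁺ is the bare [Ar] core; P⁺ still has 4 valence electrons.
Breaking into a closed-shell core is much more expensive than removing a leftover valence electron — K has the largest IE_2 here.
Valence configurations: C⁺ [He]2s²2p¹, P⁺ [Ne]3s²3p².
Tabulated IE_2 (kJ/mol): C 2353, K 3052, P 1907.
Putting it together, IE_2: P < C < K.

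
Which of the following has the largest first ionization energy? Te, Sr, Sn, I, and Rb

I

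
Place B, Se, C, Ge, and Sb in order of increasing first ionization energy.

Ge < B < Sb < Se < C

Removing the outermost electron gets harder across a period and easier down a group.
Neither a single period nor a single group — weigh both effects.
B > Ge: the two effects oppose for this pair; the down-group effect wins (801 vs 762 kJ/mol).
Sb > B: period and group pull opposite ways; the across-period shift dominates (831 vs 801 kJ/mol).
Se > Sb: relative to Sb, both the across-period and down-group shifts push Se's first ionization energy up.
C > Se: the two effects oppose for this pair; the down-group effect wins (1086 vs 941 kJ/mol).
Tabulated first ionization energy (kJ/mol): B 801, C 1086, Ge 762, Se 941, Sb 831.
So from lowest to highest: Ge < B < Sb < Se < C.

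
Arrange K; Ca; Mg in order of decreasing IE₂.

K > Mg > Ca

Consider each +1 ion: K⁺ is the bare [Ar] core; Ca⁺ still has 1 valence electron; Mg⁺ still has 1 valence electron.
Breaking into a closed-shell core is much more expensive than removing a leftover valence electron — K has the largest IE_2 here.
Valence configurations: Ca⁺ [Ar]4s¹, Mg⁺ [Ne]3s¹.
Approximate IE_2 values (kJ/mol): K 3052, Ca 1145, Mg 1451.
Hence IE_2: Ca < Mg < K.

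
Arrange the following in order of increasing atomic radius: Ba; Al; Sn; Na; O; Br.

O is in period 2, group 16; Na is in period 3, group 1; Al is in period 3, group 13; Br is in period 4, group 17; Sn is in period 5, group 14; Ba is in period 6, group 2.
Atomic radius shrinks across a period as nuclear charge pulls the same shell inward, and grows down a group as new shells are added.
Here both period and group differ, so the two effects have to be weighed against each other.
Br > O: period and group pull opposite ways; the down-group shift dominates (114 vs 63 pm).
Al > Br: period and group pull opposite ways; the across-period shift dominates (126 vs 114 pm).
Sn > Al: the two effects oppose for this pair; the down-group effect wins (140 vs 126 pm).
Na > Sn: the two effects oppose for this pair; the across-period effect wins (155 vs 140 pm).
Ba > Na: the two effects oppose for this pair; the down-group effect wins (196 vs 155 pm).
Tabulated atomic radius (pm): O 63, Na 155, Al 126, Br 114, Sn 140, Ba 196.
So from smallest to largest: O < Br < Al < Sn < Na < Ba.

O, Br, Al, Sn, Na, Ba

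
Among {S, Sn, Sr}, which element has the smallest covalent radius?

S

S is in period 3, group 16; Sr is in period 5, group 2; Sn is in period 5, group 14.
Radius decreases left→right (rising Z_eff, same n) and increases top→bottom (higher n).
Neither a single period nor a single group — weigh both effects.
Sn > S: both effects reinforce here, so Sn is clearly the larger of the two.
Sr > Sn: both are in period 5; the period trend gives Sr the larger value.
For reference (pm): S 103, Sr 185, Sn 140.
The smallest covalent radius among these belongs to S.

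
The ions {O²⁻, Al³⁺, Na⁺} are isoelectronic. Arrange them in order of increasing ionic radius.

All of these have 10 electrons, so size is governed by nuclear charge alone: the more protons, the stronger the pull on the same electron cloud, and the smaller the ion.
Nuclear charges: Al³⁺ (Z=13), Na⁺ (Z=11), O²⁻ (Z=8).
Smallest to largest: Al³⁺ < Na⁺ < O²⁻.

Al³⁺, Na⁺, O²⁻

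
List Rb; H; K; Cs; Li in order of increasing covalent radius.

H < Li < K < Rb < Cs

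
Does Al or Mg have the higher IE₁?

Mg

Mg is in period 3, group 2; Al is in period 3, group 13.
IE₁ increases left→right with effective nuclear charge and decreases top→bottom as the valence shell moves farther out.
All lie in period 3; the across-period trend (first ionization energy increases left to right) applies, with the exception below.
Note the exception: Mg has a higher first ionization energy than Al, contrary to the simple trend — Al's single 3p electron is easier to remove than one from Mg's filled 3s².
Tabulated first ionization energy (kJ/mol): Mg 738, Al 578.
So Mg has the higher IE₁ (Mg > Al).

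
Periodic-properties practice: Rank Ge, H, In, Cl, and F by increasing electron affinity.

In < H < Ge < F < Cl

EA tends to increase across a period and decrease down a group, though the pattern is less regular than for IE or radius.
Neither a single period nor a single group — weigh both effects.
H > In: the two effects oppose for this pair; the down-group effect wins (73 vs 29 kJ/mol).
Ge > H: the two effects oppose for this pair; the across-period effect wins (119 vs 73 kJ/mol).
F > Ge: both effects reinforce here, so F is clearly the higher of the two.
Cl > F: this pair runs against the simple trend — see the exception note.
Note the exception: Cl has a higher electron affinity than F, contrary to the simple trend — F's small 2p subshell makes the incoming electron feel strong e⁻–e⁻ repulsion, so Cl actually releases more energy on gaining an electron.
For reference (kJ/mol): H 73, F 328, Cl 349, Ge 119, In 29.
So from lowest to highest: In < H < Ge < F < Cl.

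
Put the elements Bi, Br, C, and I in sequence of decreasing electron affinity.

C is in period 2, group 14; Br is in period 4, group 17; I is in period 5, group 17; Bi is in period 6, group 15.
EA tends to increase across a period and decrease down a group, though the pattern is less regular than for IE or radius.
These span different periods and groups, so the two trends combine.
C > Bi: the two effects oppose for this pair; the down-group effect wins (122 vs 91 kJ/mol).
I > C: the two effects oppose for this pair; the across-period effect wins (295 vs 122 kJ/mol).
Br > I: they share group 17; the group trend gives Br the larger value.
For reference (kJ/mol): C 122, Br 325, I 295, Bi 91.
So from highest to lowest: Br > I > C > Bi.

Br > I > C > Bi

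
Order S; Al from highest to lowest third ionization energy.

S > Al

The third ionization energy removes an electron from the +2 ion. For each element: S²⁺ still has 4 valence electrons; Al²⁺ still has 1 valence electron.
All are still removing valence electrons, so compare the +2 ions as you would atoms: IE_3 generally rises across a period (higher Z_eff) and falls down a group (larger shell), subject to the usual subshell exceptions.
Valence configurations: S²⁺ [Ne]3s²3p², Al²⁺ [Ne]3s¹.
Approximate IE_3 values (kJ/mol): S 3357, Al 2745.
So the third ionization energies run Al < S.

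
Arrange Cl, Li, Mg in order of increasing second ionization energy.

IE_2 is the cost of taking one more electron from the +1 cation: Cl⁺ still has 6 valence electrons; Li⁺ is the bare [He] core; Mg⁺ still has 1 valence electron.
Pulling an electron out of a noble-gas core costs far more than removing a remaining valence electron, so Li sits at the high end of IE_2.
Valence configurations: Cl⁺ [Ne]3s²3p⁴, Mg⁺ [Ne]3s¹.
Approximate IE_2 values (kJ/mol): Cl 2298, Li 7298, Mg 1451.
Putting it together, IE_2: Mg < Cl < Li.

Mg < Cl < Li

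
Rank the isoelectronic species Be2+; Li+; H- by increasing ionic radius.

Be2+ < Li+ < H-

All of these have 2 electrons, so size is governed by nuclear charge alone: the more protons, the stronger the pull on the same electron cloud, and the smaller the ion.
Nuclear charges: Be2+ (Z=4), Li+ (Z=3), H- (Z=1).
Smallest to largest: Be2+ < Li+ < H-.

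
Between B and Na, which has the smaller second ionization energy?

B

Consider each +1 ion: B⁺ still has 2 valence electrons; Na⁺ is the bare [Ne] core.
Pulling an electron out of a noble-gas core costs far more than removing a remaining valence electron, so Na sits at the high end of IE_2.
The numbers (kJ/mol): B 2427, Na 4562.
So the second ionization energies run B < Na.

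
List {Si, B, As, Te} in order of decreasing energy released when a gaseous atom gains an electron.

Te > Si > As > B

B is in period 2, group 13; Si is in period 3, group 14; As is in period 4, group 15; Te is in period 5, group 16.
EA tends to increase across a period and decrease down a group, though the pattern is less regular than for IE or radius.
These sit on a diagonal, where the across-period and down-group effects partly cancel.
As > B: the two effects oppose for this pair; the across-period effect wins (78 vs 27 kJ/mol).
Si > As: the two effects oppose for this pair; the down-group effect wins (134 vs 78 kJ/mol).
Te > Si: period and group pull opposite ways; the across-period shift dominates (190 vs 134 kJ/mol).
Tabulated electron affinity (kJ/mol): B 27, Si 134, As 78, Te 190.
So from highest to lowest: Te > Si > As > B.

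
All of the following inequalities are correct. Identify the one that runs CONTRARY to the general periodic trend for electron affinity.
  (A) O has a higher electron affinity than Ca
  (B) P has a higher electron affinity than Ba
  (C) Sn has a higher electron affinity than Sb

(C)

The general trend: electron affinity increases across a period and decreases down a group.
(A) O (period 2, group 16) vs Ca (period 4, group 2): the stated order agrees with the simple trend.
(B) P (period 3, group 15) vs Ba (period 6, group 2): the stated order agrees with the simple trend.
(C) Sn (period 5, group 14) vs Sb (period 5, group 15): the stated order contradicts the simple trend.
The exception is (C): adding an electron to Sb's half-filled 5p³ is unfavourable, so Sn has the more exothermic EA.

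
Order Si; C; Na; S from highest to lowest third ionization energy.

Na > C > S > Si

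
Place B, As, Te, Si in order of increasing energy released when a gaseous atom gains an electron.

B is in period 2, group 13; Si is in period 3, group 14; As is in period 4, group 15; Te is in period 5, group 16.
Atoms with high Z_eff and room in the valence shell (especially the halogens) have the most exothermic electron affinities.
A diagonal step moves right (one effect) and down (the opposite effect) at once.
As > B: period and group pull opposite ways; the across-period shift dominates (78 vs 27 kJ/mol).
Si > As: the two effects oppose for this pair; the down-group effect wins (134 vs 78 kJ/mol).
Te > Si: the two effects oppose for this pair; the across-period effect wins (190 vs 134 kJ/mol).
Tabulated electron affinity (kJ/mol): B 27, Si 134, As 78, Te 190.
So from lowest to highest: B < As < Si < Te.

B < As < Si < Te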